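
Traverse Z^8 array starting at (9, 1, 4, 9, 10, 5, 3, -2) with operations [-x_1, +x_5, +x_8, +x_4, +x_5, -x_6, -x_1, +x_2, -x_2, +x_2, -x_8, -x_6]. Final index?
(7, 2, 4, 10, 12, 3, 3, -2)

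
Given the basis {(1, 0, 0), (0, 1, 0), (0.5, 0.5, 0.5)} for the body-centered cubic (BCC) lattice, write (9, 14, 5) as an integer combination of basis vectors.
4b₁ + 9b₂ + 10b₃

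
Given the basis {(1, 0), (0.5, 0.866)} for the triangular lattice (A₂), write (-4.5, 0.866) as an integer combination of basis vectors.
-5b₁ + b₂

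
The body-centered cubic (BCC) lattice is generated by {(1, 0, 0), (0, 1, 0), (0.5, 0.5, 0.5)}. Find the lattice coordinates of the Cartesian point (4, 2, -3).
7b₁ + 5b₂ - 6b₃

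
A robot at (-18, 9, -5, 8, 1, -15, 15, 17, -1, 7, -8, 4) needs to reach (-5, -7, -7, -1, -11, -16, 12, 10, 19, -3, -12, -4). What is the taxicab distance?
105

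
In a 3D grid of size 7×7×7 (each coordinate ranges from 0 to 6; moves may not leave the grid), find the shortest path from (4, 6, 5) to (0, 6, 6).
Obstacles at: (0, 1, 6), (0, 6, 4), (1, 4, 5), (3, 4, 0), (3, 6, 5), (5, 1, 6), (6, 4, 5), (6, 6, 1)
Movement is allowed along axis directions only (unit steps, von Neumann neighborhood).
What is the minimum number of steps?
5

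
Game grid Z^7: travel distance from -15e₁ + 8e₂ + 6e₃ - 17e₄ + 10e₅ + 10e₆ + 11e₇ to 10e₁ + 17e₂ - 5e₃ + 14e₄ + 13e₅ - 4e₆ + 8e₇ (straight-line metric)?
44.7437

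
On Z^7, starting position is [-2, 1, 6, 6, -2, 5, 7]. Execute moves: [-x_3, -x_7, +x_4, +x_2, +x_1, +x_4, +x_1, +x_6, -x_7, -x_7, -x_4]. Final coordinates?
(0, 2, 5, 7, -2, 6, 4)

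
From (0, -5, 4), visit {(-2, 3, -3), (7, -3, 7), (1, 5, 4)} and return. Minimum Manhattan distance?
58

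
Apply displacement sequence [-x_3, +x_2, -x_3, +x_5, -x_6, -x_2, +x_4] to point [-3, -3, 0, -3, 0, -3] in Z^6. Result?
(-3, -3, -2, -2, 1, -4)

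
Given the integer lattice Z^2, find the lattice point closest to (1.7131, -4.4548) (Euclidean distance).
(2, -4)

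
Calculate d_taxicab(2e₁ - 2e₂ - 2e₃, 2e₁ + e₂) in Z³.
5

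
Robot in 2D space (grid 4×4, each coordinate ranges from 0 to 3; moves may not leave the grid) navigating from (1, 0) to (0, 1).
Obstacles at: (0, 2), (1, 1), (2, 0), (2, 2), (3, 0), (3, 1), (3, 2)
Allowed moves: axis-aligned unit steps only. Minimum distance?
2
(one shortest path: (1, 0) → (0, 0) → (0, 1))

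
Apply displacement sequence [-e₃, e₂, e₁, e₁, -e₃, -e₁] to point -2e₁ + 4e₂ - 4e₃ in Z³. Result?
(-1, 5, -6)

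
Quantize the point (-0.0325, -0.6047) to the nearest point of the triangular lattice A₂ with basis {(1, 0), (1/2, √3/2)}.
(-0.5, -0.866)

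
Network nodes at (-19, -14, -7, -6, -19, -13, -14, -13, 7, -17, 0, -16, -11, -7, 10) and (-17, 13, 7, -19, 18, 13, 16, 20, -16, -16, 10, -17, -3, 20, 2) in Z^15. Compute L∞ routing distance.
37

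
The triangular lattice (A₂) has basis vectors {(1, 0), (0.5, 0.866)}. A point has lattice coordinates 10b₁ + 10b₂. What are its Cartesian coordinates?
(15, 8.66)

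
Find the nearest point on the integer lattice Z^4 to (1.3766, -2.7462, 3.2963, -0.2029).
(1, -3, 3, 0)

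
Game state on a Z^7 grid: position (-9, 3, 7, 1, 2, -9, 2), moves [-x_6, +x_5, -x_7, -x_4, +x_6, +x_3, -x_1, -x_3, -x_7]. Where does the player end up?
(-10, 3, 7, 0, 3, -9, 0)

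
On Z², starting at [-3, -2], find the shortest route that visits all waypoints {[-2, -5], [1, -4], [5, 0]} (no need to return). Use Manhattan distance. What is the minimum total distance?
16
(one optimal route: (-3, -2) → (-2, -5) → (1, -4) → (5, 0))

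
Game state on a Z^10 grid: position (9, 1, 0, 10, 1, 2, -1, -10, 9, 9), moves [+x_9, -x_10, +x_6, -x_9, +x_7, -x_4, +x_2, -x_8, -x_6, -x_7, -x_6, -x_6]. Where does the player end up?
(9, 2, 0, 9, 1, 0, -1, -11, 9, 8)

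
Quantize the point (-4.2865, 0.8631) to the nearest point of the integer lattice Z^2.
(-4, 1)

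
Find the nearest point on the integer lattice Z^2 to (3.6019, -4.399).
(4, -4)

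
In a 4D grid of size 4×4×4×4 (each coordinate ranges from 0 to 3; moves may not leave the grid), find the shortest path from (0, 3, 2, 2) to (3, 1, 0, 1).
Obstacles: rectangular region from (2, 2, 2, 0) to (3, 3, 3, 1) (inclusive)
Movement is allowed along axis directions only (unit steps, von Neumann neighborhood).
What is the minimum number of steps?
8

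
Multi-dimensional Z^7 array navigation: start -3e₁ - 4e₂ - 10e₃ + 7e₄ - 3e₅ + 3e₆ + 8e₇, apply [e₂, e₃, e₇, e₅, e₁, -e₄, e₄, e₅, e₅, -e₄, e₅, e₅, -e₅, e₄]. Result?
(-2, -3, -9, 7, 1, 3, 9)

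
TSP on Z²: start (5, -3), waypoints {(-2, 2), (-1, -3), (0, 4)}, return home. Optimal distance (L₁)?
28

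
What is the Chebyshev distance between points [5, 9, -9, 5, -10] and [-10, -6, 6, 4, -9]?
15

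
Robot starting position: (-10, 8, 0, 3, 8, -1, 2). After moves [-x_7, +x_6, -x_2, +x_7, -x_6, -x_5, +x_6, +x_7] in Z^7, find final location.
(-10, 7, 0, 3, 7, 0, 3)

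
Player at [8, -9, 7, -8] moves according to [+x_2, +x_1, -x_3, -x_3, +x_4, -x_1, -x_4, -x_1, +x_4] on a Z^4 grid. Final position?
(7, -8, 5, -7)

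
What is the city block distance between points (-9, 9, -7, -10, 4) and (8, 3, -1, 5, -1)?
49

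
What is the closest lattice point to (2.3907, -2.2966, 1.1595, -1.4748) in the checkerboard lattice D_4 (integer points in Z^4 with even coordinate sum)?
(2, -2, 1, -1)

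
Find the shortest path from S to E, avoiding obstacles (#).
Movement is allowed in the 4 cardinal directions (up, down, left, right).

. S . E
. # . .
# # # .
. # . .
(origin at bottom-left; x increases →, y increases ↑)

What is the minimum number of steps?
2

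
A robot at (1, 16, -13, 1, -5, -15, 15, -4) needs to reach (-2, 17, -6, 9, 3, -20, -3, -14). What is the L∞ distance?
18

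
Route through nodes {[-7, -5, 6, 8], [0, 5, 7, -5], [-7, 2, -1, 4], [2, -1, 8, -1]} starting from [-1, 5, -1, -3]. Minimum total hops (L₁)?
66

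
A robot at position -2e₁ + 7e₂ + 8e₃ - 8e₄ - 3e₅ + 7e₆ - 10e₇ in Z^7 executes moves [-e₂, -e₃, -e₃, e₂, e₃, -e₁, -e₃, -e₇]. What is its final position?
(-3, 7, 6, -8, -3, 7, -11)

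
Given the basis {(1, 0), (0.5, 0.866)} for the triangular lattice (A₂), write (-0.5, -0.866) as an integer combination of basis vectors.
-b₂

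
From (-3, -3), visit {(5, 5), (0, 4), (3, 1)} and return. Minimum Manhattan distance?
32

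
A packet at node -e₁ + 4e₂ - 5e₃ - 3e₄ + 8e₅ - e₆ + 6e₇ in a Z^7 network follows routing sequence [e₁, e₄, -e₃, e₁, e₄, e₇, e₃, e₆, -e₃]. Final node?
(1, 4, -6, -1, 8, 0, 7)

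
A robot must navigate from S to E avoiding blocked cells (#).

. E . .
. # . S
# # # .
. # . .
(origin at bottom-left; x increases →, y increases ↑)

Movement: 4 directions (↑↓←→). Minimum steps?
3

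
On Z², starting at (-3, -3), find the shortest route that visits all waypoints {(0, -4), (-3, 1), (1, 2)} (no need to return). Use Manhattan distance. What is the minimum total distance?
16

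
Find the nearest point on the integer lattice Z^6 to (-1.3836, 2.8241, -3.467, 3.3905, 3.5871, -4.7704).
(-1, 3, -3, 3, 4, -5)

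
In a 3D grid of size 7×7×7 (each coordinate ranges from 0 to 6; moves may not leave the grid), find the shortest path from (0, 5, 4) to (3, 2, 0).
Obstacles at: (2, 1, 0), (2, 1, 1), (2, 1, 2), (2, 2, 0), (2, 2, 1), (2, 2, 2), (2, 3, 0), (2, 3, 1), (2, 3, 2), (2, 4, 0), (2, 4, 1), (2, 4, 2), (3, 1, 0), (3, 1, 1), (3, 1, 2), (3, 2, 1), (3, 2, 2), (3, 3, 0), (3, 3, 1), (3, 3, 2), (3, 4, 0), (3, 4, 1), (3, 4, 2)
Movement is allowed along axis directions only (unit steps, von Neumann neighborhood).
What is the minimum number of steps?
12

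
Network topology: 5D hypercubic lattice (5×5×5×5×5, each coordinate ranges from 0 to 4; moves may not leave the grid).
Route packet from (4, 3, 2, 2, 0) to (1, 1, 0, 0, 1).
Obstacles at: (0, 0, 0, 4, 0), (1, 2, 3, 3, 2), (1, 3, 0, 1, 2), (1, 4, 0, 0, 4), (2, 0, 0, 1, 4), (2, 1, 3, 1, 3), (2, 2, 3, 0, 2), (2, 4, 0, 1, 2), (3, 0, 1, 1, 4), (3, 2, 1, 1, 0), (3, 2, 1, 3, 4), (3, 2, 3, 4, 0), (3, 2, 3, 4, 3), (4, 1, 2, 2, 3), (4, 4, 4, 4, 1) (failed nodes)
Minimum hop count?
10
(one shortest path: (4, 3, 2, 2, 0) → (3, 3, 2, 2, 0) → (2, 3, 2, 2, 0) → (1, 3, 2, 2, 0) → (1, 2, 2, 2, 0) → (1, 1, 2, 2, 0) → (1, 1, 1, 2, 0) → (1, 1, 0, 2, 0) → (1, 1, 0, 1, 0) → (1, 1, 0, 0, 0) → (1, 1, 0, 0, 1))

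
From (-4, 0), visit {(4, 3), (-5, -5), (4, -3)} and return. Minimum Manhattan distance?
34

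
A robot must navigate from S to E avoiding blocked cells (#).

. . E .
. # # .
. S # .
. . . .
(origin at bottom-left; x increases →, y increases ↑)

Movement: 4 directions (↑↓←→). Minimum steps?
5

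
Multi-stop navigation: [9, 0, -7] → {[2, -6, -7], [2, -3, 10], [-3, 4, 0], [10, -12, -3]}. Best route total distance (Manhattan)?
77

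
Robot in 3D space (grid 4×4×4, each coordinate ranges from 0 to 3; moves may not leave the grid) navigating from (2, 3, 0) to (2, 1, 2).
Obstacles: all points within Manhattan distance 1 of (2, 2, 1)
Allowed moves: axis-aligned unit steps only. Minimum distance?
6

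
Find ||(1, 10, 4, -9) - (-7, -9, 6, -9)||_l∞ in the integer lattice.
19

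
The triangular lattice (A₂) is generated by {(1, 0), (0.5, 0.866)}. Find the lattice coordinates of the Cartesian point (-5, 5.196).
-8b₁ + 6b₂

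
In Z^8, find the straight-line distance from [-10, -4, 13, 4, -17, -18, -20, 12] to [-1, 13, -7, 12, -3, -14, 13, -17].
54.5527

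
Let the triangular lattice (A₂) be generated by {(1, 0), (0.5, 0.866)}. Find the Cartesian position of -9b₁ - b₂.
(-9.5, -0.866)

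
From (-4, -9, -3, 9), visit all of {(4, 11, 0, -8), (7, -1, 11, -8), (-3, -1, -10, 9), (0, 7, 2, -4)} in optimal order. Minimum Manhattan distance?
92
(one optimal route: (-4, -9, -3, 9) → (-3, -1, -10, 9) → (0, 7, 2, -4) → (4, 11, 0, -8) → (7, -1, 11, -8))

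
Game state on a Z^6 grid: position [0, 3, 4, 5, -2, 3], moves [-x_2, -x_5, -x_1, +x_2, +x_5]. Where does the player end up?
(-1, 3, 4, 5, -2, 3)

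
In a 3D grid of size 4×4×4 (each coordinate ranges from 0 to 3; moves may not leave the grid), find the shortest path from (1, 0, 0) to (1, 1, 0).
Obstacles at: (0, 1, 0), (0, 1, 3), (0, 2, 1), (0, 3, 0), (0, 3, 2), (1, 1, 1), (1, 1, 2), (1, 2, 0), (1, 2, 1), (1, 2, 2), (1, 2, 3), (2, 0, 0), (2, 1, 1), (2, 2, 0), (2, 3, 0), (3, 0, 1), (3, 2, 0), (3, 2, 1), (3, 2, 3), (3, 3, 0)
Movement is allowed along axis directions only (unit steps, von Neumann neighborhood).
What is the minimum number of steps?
1
(one shortest path: (1, 0, 0) → (1, 1, 0))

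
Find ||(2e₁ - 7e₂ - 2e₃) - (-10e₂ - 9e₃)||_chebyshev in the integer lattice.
7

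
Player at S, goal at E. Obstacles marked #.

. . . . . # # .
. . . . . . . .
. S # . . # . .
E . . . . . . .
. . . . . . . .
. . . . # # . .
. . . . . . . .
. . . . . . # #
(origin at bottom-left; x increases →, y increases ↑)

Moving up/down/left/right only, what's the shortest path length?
2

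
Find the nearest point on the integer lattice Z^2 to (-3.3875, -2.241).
(-3, -2)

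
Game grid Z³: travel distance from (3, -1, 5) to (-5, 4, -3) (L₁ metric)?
21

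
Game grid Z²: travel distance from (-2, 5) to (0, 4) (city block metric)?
3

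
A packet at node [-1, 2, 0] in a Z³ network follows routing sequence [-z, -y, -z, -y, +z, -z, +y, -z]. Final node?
(-1, 1, -3)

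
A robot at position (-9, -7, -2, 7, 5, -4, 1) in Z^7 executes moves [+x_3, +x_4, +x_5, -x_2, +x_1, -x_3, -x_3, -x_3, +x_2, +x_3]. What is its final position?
(-8, -7, -3, 8, 6, -4, 1)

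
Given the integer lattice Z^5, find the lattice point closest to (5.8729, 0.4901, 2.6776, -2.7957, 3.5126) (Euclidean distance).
(6, 0, 3, -3, 4)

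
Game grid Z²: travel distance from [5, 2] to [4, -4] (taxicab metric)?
7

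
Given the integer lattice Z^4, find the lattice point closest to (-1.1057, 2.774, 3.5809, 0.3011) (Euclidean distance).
(-1, 3, 4, 0)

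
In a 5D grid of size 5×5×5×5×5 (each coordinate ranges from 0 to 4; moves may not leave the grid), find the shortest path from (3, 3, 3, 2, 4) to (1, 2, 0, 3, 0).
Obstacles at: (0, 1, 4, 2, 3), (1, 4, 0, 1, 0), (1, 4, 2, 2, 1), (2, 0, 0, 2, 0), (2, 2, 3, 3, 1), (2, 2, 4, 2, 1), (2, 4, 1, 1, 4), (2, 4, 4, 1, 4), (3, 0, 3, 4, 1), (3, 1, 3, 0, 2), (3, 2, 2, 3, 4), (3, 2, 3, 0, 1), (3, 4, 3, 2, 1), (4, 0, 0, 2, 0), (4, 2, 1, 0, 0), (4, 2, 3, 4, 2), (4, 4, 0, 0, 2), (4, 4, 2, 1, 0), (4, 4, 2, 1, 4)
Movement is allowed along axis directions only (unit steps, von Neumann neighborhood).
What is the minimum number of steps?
11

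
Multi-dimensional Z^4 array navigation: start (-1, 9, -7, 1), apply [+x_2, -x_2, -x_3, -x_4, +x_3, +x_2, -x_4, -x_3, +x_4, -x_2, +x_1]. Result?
(0, 9, -8, 0)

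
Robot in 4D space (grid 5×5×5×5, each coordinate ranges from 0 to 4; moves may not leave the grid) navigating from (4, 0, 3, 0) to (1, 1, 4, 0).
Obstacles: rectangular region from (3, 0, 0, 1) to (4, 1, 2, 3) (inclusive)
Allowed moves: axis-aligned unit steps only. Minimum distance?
5
(one shortest path: (4, 0, 3, 0) → (3, 0, 3, 0) → (2, 0, 3, 0) → (1, 0, 3, 0) → (1, 1, 3, 0) → (1, 1, 4, 0))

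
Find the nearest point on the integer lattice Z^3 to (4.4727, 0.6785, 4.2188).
(4, 1, 4)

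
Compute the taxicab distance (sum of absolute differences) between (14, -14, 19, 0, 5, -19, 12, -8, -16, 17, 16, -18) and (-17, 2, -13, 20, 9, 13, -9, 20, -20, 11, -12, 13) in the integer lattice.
253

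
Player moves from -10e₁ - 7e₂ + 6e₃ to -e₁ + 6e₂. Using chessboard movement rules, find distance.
13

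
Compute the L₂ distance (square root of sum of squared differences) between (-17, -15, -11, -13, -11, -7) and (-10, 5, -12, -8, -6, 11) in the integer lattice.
28.7054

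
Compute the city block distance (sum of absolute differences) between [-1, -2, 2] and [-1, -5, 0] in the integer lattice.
5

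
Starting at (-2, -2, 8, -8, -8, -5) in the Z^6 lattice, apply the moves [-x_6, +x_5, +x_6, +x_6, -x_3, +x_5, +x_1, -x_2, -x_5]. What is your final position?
(-1, -3, 7, -8, -7, -4)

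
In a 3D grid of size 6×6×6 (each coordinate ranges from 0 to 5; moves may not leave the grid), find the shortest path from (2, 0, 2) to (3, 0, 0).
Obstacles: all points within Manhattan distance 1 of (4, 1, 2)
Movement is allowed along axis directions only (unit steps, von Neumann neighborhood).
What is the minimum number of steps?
3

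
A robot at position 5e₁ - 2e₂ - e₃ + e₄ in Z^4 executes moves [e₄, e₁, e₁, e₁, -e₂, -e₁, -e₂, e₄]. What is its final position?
(7, -4, -1, 3)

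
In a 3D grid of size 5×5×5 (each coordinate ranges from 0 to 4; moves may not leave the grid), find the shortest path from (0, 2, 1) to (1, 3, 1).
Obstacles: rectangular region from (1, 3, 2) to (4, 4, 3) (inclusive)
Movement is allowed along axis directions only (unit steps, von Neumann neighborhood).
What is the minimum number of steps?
2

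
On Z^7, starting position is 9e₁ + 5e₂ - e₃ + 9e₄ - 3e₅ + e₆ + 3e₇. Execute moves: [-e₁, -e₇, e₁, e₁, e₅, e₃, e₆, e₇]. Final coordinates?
(10, 5, 0, 9, -2, 2, 3)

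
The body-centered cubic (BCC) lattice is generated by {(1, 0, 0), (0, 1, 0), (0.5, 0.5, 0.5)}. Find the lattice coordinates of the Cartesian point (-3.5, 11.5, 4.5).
-8b₁ + 7b₂ + 9b₃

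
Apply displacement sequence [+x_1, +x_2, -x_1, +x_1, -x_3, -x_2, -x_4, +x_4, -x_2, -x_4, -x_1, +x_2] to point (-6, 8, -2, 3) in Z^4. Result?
(-6, 8, -3, 2)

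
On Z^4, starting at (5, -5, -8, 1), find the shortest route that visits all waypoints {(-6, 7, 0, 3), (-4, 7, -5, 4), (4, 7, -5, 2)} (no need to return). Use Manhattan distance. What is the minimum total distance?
35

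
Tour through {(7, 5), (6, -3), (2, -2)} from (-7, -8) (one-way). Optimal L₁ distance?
29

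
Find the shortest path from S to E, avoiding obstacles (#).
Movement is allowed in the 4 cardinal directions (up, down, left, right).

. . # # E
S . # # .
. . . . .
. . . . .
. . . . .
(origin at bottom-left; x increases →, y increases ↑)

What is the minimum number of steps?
7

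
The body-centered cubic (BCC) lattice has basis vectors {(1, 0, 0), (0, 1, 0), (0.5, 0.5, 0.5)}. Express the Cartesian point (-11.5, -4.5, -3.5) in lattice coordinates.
-8b₁ - b₂ - 7b₃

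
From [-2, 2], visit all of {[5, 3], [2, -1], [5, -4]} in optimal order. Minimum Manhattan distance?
20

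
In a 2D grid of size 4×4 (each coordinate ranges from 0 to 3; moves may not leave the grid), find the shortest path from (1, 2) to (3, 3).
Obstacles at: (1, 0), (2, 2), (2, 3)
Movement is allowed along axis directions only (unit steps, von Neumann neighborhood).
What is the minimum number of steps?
5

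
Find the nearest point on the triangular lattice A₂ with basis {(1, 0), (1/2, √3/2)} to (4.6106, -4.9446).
(5, -5.196)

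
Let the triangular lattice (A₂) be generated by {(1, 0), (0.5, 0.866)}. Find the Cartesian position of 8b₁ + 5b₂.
(10.5, 4.33)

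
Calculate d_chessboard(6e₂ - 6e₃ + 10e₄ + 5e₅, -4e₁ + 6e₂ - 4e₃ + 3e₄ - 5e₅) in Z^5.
10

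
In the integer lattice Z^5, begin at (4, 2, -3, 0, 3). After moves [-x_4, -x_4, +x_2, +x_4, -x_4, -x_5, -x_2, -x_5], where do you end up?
(4, 2, -3, -2, 1)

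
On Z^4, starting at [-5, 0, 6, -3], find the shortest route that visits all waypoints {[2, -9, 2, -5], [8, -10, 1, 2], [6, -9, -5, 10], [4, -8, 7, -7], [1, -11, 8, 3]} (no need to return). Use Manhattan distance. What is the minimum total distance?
82
(one optimal route: (-5, 0, 6, -3) → (2, -9, 2, -5) → (4, -8, 7, -7) → (1, -11, 8, 3) → (8, -10, 1, 2) → (6, -9, -5, 10))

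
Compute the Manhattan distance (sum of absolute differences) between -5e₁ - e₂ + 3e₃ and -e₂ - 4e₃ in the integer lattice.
12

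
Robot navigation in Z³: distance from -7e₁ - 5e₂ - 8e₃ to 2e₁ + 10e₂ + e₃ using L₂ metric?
19.6723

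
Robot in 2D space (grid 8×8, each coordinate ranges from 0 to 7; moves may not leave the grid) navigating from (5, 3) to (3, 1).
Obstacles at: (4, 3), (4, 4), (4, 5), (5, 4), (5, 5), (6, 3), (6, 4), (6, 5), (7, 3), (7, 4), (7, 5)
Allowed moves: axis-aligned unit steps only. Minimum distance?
4
(one shortest path: (5, 3) → (5, 2) → (4, 2) → (3, 2) → (3, 1))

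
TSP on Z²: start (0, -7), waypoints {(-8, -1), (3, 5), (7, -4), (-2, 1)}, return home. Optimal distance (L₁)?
54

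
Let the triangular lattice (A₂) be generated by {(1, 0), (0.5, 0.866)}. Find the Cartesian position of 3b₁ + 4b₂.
(5, 3.464)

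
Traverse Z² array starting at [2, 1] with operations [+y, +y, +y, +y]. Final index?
(2, 5)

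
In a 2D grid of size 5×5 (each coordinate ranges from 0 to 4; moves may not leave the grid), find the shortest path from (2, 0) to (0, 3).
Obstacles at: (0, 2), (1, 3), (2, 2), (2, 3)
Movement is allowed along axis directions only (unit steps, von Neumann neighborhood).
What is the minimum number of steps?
9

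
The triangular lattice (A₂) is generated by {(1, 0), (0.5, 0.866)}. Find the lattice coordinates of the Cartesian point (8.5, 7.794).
4b₁ + 9b₂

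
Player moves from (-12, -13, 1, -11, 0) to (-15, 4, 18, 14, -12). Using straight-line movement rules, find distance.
36.8239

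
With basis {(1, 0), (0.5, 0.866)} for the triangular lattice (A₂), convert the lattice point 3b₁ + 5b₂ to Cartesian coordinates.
(5.5, 4.33)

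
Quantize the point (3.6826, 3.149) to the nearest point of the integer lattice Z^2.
(4, 3)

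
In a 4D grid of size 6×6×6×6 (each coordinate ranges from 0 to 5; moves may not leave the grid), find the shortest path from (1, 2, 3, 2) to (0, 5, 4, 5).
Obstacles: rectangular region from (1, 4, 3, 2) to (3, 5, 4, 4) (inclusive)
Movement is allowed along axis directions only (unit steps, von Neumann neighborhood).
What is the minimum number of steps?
8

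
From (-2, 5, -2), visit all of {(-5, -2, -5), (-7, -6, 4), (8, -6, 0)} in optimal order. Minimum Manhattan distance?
47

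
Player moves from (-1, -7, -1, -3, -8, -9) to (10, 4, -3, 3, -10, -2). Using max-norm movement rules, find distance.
11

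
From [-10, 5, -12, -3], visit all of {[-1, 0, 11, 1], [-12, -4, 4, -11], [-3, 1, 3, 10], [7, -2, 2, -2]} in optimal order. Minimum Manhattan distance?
109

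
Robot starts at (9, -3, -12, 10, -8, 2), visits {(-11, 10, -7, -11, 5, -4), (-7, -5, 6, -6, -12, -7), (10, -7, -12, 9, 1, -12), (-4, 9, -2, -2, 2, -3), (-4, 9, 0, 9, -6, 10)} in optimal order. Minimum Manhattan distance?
216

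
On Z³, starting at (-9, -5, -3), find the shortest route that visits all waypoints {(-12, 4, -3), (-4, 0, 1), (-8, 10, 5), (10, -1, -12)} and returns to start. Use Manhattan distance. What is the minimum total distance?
108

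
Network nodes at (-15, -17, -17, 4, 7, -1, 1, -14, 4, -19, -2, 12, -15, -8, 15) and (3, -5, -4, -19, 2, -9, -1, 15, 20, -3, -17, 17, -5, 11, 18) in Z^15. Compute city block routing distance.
194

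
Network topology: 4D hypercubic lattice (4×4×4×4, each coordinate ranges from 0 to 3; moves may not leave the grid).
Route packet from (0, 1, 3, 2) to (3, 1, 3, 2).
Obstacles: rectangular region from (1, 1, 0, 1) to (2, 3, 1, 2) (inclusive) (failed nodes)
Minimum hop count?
3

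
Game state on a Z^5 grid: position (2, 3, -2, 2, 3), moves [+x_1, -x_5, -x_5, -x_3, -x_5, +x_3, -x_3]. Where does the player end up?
(3, 3, -3, 2, 0)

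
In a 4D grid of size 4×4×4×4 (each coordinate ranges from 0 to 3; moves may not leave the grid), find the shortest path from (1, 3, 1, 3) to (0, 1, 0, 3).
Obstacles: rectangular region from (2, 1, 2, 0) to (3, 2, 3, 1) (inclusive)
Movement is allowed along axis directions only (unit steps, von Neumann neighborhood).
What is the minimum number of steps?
4
(one shortest path: (1, 3, 1, 3) → (0, 3, 1, 3) → (0, 2, 1, 3) → (0, 1, 1, 3) → (0, 1, 0, 3))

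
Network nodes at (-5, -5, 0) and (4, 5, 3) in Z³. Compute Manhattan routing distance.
22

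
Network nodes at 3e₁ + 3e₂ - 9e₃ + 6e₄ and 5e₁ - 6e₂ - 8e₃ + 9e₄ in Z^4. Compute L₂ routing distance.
9.74679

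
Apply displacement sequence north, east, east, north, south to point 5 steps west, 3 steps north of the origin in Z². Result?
(-3, 4)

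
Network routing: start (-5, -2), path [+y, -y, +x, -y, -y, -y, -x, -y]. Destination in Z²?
(-5, -6)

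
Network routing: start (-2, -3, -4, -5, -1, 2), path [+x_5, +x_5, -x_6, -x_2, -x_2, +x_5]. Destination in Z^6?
(-2, -5, -4, -5, 2, 1)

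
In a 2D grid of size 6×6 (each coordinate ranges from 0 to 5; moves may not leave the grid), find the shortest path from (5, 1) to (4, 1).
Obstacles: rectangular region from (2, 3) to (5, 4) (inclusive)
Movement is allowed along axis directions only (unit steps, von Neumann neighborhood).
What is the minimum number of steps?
1
(one shortest path: (5, 1) → (4, 1))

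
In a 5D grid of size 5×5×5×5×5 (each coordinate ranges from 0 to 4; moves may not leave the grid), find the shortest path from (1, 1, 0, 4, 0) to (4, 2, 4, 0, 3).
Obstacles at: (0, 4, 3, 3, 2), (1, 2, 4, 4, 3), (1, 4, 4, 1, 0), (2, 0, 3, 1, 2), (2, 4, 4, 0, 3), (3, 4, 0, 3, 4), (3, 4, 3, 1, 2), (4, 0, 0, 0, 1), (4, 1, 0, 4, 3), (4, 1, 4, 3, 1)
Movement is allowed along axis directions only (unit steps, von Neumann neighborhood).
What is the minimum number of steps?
15
(one shortest path: (1, 1, 0, 4, 0) → (2, 1, 0, 4, 0) → (3, 1, 0, 4, 0) → (4, 1, 0, 4, 0) → (4, 2, 0, 4, 0) → (4, 2, 1, 4, 0) → (4, 2, 2, 4, 0) → (4, 2, 3, 4, 0) → (4, 2, 4, 4, 0) → (4, 2, 4, 3, 0) → (4, 2, 4, 2, 0) → (4, 2, 4, 1, 0) → (4, 2, 4, 0, 0) → (4, 2, 4, 0, 1) → (4, 2, 4, 0, 2) → (4, 2, 4, 0, 3))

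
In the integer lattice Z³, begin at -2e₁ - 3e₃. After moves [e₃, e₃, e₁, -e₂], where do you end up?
(-1, -1, -1)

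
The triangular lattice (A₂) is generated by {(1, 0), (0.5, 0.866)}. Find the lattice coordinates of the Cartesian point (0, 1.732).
-b₁ + 2b₂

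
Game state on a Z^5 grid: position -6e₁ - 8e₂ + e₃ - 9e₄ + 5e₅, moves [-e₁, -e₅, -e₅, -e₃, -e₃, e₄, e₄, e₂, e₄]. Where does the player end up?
(-7, -7, -1, -6, 3)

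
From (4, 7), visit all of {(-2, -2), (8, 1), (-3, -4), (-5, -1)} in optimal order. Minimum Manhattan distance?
31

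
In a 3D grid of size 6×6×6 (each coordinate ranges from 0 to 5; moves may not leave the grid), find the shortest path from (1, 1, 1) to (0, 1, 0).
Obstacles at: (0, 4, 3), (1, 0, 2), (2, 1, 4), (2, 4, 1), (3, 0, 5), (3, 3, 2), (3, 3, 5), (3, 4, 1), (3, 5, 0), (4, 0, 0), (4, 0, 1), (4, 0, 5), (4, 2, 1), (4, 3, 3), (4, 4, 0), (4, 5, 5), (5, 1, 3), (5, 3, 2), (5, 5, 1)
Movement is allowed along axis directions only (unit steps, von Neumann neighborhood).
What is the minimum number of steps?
2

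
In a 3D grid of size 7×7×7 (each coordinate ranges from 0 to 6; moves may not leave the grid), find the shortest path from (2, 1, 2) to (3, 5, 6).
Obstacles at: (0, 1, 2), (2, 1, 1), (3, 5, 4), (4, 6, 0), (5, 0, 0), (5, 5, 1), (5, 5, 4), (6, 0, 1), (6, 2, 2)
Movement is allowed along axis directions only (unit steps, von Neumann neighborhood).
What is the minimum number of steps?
9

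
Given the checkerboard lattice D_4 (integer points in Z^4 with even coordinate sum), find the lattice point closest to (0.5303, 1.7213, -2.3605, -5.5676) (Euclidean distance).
(0, 2, -2, -6)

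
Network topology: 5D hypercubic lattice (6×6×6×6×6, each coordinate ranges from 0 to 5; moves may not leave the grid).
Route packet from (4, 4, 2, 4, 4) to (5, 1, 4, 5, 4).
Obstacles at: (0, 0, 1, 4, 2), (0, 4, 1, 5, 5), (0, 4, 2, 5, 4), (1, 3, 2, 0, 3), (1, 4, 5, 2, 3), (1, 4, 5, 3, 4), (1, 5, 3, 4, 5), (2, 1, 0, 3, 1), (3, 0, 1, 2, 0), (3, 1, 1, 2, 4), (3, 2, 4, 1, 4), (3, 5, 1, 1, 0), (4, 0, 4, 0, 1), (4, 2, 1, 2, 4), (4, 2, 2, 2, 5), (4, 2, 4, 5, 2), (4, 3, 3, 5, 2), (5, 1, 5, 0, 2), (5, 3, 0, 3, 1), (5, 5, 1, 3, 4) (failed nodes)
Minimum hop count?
7
(one shortest path: (4, 4, 2, 4, 4) → (5, 4, 2, 4, 4) → (5, 3, 2, 4, 4) → (5, 2, 2, 4, 4) → (5, 1, 2, 4, 4) → (5, 1, 3, 4, 4) → (5, 1, 4, 4, 4) → (5, 1, 4, 5, 4))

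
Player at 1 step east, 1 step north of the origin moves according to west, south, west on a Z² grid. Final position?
(-1, 0)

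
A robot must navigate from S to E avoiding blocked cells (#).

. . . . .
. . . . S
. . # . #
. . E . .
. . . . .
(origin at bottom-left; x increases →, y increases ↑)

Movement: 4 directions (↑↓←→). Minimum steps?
4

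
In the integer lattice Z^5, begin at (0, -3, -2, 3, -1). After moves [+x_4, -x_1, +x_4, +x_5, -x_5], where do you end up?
(-1, -3, -2, 5, -1)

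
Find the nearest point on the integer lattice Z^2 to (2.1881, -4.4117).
(2, -4)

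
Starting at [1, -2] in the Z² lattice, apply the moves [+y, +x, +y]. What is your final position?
(2, 0)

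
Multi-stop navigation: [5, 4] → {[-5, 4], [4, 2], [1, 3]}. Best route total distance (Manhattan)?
14
(one optimal route: (5, 4) → (4, 2) → (1, 3) → (-5, 4))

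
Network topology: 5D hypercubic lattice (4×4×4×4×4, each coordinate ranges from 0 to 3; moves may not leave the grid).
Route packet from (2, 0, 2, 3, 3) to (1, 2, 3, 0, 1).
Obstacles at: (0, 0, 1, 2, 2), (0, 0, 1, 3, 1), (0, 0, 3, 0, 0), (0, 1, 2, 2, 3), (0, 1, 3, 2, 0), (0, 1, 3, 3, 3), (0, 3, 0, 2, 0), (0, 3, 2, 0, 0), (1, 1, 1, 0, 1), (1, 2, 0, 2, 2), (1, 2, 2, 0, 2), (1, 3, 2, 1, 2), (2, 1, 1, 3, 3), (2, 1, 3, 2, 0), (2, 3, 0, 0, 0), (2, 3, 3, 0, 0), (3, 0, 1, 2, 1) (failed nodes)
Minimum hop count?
9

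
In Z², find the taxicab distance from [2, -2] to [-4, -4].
8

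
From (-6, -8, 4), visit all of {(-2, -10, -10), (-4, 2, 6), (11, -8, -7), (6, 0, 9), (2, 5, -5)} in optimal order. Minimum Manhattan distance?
94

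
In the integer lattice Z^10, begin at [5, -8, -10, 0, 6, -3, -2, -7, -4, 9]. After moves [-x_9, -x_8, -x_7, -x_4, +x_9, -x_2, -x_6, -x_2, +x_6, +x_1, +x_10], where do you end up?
(6, -10, -10, -1, 6, -3, -3, -8, -4, 10)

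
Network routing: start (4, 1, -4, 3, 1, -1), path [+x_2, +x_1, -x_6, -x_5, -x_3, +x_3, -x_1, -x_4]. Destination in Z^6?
(4, 2, -4, 2, 0, -2)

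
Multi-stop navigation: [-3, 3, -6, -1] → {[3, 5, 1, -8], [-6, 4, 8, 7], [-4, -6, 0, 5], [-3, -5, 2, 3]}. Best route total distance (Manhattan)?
78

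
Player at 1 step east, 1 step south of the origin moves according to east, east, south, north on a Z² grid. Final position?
(3, -1)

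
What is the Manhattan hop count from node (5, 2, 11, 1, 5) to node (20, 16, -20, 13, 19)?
86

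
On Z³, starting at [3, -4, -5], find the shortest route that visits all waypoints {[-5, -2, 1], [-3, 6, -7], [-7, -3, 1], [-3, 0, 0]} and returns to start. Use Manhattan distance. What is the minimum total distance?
56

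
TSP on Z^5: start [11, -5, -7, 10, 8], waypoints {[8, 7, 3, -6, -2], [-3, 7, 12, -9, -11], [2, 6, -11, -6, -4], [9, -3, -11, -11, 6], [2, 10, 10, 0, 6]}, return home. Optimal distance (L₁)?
206
(one optimal route: (11, -5, -7, 10, 8) → (9, -3, -11, -11, 6) → (2, 6, -11, -6, -4) → (8, 7, 3, -6, -2) → (-3, 7, 12, -9, -11) → (2, 10, 10, 0, 6) → (11, -5, -7, 10, 8))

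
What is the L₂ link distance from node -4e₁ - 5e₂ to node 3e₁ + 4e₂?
11.4018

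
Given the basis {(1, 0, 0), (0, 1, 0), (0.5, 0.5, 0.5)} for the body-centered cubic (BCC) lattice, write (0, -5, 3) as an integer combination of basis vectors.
-3b₁ - 8b₂ + 6b₃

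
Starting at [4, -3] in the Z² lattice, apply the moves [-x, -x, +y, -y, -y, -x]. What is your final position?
(1, -4)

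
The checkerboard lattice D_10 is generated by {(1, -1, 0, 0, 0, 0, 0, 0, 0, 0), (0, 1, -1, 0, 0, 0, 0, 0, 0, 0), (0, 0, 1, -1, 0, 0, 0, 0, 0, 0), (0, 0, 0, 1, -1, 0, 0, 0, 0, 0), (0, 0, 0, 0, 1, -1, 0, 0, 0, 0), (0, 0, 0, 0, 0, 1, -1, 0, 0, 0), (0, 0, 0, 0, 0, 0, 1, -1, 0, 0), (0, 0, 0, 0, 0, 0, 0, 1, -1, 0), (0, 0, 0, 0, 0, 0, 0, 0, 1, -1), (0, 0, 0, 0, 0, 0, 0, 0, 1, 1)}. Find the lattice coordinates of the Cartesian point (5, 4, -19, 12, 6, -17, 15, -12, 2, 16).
5b₁ + 9b₂ - 10b₃ + 2b₄ + 8b₅ - 9b₆ + 6b₇ - 6b₈ - 10b₉ + 6b₁₀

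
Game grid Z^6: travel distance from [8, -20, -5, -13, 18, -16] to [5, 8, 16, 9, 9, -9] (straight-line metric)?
42.9884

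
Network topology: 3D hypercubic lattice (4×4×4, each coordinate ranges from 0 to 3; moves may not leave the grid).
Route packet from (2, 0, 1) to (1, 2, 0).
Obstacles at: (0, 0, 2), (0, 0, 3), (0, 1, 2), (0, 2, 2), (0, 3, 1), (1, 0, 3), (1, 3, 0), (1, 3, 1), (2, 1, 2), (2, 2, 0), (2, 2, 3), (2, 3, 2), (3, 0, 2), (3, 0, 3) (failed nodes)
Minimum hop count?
4
(one shortest path: (2, 0, 1) → (1, 0, 1) → (1, 1, 1) → (1, 2, 1) → (1, 2, 0))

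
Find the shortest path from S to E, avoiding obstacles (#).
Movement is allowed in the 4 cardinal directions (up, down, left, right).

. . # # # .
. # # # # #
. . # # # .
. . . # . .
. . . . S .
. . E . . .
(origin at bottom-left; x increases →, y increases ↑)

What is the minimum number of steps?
3
(one shortest path: (4, 1) → (3, 1) → (2, 1) → (2, 0))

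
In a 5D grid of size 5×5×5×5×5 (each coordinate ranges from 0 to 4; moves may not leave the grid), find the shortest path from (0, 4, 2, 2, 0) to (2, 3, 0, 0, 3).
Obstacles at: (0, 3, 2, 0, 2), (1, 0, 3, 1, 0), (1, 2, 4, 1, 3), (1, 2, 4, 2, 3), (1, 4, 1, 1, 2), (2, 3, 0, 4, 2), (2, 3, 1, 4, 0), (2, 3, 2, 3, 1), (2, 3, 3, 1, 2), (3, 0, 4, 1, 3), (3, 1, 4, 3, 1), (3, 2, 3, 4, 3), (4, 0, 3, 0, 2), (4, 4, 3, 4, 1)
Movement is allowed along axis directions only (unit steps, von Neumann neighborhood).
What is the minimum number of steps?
10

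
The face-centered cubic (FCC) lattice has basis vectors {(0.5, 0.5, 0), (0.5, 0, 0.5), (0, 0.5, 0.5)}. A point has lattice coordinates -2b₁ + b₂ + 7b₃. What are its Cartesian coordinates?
(-0.5, 2.5, 4)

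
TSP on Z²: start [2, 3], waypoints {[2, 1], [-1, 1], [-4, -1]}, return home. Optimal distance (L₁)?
20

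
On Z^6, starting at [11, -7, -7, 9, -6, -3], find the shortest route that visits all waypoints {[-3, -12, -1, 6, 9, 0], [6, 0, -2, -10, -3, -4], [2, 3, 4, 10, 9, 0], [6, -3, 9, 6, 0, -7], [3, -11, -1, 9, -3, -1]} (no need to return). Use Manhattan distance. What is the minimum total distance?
146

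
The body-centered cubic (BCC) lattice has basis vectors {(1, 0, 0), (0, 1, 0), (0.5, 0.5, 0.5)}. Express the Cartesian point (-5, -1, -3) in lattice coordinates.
-2b₁ + 2b₂ - 6b₃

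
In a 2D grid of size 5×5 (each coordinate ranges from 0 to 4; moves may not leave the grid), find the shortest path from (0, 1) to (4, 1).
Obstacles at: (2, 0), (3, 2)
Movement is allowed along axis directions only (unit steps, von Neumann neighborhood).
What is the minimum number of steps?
4
(one shortest path: (0, 1) → (1, 1) → (2, 1) → (3, 1) → (4, 1))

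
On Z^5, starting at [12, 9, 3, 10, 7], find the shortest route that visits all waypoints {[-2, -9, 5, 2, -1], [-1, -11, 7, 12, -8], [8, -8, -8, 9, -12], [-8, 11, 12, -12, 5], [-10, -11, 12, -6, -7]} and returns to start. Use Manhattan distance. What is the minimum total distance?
236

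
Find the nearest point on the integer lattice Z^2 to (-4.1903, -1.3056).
(-4, -1)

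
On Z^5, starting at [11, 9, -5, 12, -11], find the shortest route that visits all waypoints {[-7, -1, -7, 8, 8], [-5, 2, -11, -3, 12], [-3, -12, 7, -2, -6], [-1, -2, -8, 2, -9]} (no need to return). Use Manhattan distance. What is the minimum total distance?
146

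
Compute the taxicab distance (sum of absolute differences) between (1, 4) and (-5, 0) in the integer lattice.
10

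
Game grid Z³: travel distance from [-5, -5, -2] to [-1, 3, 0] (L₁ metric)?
14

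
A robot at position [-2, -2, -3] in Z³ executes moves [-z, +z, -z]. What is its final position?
(-2, -2, -4)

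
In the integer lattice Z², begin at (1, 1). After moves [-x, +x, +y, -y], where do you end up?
(1, 1)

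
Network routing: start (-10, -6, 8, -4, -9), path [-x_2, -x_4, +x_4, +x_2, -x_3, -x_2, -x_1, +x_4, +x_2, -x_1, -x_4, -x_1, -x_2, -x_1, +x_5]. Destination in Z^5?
(-14, -7, 7, -4, -8)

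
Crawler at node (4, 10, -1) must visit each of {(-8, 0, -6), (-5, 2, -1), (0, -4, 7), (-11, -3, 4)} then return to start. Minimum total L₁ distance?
84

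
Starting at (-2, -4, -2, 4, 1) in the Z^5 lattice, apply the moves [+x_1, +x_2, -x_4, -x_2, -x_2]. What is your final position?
(-1, -5, -2, 3, 1)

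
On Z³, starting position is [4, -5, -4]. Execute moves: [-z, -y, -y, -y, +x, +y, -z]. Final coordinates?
(5, -7, -6)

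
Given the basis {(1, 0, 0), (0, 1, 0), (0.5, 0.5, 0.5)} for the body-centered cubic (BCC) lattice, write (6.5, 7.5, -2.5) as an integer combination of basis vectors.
9b₁ + 10b₂ - 5b₃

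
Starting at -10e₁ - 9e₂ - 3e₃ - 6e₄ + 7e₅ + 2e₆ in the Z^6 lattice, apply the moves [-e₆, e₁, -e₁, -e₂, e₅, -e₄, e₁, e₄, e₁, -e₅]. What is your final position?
(-8, -10, -3, -6, 7, 1)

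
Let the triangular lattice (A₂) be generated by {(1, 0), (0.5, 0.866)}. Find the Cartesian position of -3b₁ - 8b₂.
(-7, -6.928)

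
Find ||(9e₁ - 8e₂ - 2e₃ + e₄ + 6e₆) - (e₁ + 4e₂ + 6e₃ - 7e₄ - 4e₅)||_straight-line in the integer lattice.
19.6977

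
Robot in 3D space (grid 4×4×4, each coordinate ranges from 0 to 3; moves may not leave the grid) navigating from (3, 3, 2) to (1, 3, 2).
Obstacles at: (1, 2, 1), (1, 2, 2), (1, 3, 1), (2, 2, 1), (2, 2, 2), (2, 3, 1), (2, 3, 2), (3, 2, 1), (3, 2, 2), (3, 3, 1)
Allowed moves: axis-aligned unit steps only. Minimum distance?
4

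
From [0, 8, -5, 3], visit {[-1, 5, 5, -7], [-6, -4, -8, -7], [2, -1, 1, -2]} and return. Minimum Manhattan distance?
98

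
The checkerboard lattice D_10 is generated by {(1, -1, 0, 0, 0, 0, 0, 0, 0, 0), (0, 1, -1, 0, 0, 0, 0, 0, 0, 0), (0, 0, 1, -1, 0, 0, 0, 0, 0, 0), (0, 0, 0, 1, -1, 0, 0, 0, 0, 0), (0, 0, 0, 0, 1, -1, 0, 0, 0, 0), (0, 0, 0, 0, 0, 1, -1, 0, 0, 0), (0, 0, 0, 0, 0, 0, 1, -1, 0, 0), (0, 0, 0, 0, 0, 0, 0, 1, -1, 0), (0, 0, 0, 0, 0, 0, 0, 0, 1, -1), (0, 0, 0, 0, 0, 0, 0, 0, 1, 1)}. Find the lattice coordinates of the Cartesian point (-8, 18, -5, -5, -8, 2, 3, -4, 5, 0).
-8b₁ + 10b₂ + 5b₃ - 8b₅ - 6b₆ - 3b₇ - 7b₈ - b₉ - b₁₀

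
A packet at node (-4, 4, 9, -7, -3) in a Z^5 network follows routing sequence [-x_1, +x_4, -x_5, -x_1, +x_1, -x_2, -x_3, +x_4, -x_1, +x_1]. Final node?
(-5, 3, 8, -5, -4)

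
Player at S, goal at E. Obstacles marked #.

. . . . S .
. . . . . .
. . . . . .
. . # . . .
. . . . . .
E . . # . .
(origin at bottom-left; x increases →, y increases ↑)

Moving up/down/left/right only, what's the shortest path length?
9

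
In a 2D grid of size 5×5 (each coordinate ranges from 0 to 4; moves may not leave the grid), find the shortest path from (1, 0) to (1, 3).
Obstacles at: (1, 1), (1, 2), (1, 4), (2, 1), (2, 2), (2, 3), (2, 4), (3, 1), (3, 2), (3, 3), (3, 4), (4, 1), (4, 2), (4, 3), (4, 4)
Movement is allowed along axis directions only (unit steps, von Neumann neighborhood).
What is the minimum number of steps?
5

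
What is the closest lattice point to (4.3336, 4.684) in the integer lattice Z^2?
(4, 5)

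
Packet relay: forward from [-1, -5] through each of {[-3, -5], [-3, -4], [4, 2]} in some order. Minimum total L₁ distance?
16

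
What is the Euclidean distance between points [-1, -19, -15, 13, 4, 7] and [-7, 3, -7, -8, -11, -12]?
40.1373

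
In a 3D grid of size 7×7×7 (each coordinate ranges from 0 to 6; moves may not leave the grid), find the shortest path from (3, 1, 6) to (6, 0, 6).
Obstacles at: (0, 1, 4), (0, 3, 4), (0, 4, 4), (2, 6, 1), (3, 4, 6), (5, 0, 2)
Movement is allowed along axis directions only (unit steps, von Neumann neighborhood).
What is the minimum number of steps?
4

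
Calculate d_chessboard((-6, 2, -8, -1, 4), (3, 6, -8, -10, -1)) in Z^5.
9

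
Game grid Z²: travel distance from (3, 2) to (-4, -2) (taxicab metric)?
11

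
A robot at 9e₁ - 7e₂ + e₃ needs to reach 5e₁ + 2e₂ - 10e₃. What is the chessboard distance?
11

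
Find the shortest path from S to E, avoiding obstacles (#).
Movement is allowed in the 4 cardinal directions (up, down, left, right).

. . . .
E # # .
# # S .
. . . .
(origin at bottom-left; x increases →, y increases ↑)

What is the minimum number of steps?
7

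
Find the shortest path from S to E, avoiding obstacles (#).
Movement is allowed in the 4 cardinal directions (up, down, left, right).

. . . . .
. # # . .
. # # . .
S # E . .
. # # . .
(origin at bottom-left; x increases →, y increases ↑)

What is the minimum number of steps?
10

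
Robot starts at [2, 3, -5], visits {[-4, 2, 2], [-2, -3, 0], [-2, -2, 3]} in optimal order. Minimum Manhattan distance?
25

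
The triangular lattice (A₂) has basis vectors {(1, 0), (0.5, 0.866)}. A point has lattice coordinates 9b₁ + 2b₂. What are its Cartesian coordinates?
(10, 1.732)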